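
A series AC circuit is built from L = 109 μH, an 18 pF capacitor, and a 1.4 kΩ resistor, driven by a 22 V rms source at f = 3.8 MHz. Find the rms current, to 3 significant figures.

ω = 2πf = 2.388e+07 rad/s
X_L = ωL = 2600 Ω
X_C = 1/(ωC) = 2330 Ω
Net reactance X = X_L − X_C = 276 Ω
Z = 1400 + j276 Ω
|Z| = √(1400² + 276²) = 1430 Ω
I = V/|Z| = 22/1430 = 15.4 mA

15.4 mA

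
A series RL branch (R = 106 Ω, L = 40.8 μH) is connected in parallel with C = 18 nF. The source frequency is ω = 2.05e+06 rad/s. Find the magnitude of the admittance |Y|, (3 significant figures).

32.8 mS

X_L = ωL = 83.6 Ω
X_C = 1/(ωC) = 27.1 Ω
Branch 1 (R+jX_L): Z₁ = 106 + j83.6 Ω, |Z₁| = 135 Ω
Branch 2 (−jX_C): Z₂ = −j27.1 Ω
Parallel: Z = Z₁Z₂/(Z₁+Z₂), |Z| = 30.5 Ω, ∠Z = -79.8°
|Y| = 1/|Z| = 32.8 mS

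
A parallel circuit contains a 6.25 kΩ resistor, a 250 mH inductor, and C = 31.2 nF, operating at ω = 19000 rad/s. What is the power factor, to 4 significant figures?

0.3861

X_L = ωL = 4750 Ω
X_C = 1/(ωC) = 1687 Ω
Parallel: admittances add. Y = 1/R + 1/(jωL) + jωC
Y = (0.0001600 + j0.0003823) S
|Y| = 0.0004144 S → |Z| = 1/|Y| = 2413 Ω, ∠Z = −∠Y = -67.29°
cos φ = cos(-67.29°) = 0.3861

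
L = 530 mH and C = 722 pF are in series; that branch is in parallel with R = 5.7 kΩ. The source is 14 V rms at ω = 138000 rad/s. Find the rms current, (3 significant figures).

X_L = ωL = 73100 Ω
X_C = 1/(ωC) = 10000 Ω
Branch 1: Z₁ = R = 5700 Ω
Branch 2 (series LC): Z₂ = j(X_L − X_C) = j63100 Ω
Parallel: Z = Z₁Z₂/(Z₁+Z₂), |Z| = 5680 Ω, ∠Z = 5.16°
I = V/|Z| = 14/5680 = 2.47 mA

2.47 mA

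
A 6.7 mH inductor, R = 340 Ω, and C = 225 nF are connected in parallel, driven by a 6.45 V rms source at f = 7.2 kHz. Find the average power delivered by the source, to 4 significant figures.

ω = 2πf = 45240 rad/s
X_L = ωL = 303.1 Ω
X_C = 1/(ωC) = 98.24 Ω
Parallel: admittances add. Y = 1/R + 1/(jωL) + jωC
Y = (0.002941 + j0.006880) S
|Y| = 0.007482 S → |Z| = 1/|Y| = 133.7 Ω, ∠Z = −∠Y = -66.85°
I = V/|Z| = 48.26 mA
P = VI cos φ = 6.45 × 0.04826 × cos(-66.85°) = 122.4 mW

122.4 mW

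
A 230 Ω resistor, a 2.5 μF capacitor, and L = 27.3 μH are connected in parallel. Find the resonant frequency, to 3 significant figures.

ω₀ = 1/√(LC) = 1/√(2.73e-05 × 2.5e-06) = 121000 rad/s
f₀ = ω₀/(2π) = 19.3 kHz

19.3 kHz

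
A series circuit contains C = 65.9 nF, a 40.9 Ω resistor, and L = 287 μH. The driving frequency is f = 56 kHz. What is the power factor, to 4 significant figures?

0.5772

ω = 2πf = 351900 rad/s
X_L = ωL = 101.0 Ω
X_C = 1/(ωC) = 43.13 Ω
Net reactance X = X_L − X_C = 57.86 Ω
Z = 40.90 + j57.86 Ω
|Z| = √(40.90² + 57.86²) = 70.85 Ω
∠Z = arctan(57.86/40.90) = 54.74°
cos φ = cos(54.74°) = 0.5772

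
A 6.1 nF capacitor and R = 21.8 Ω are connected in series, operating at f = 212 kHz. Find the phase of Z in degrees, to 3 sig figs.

-80.0°

ω = 2πf = 1.332e+06 rad/s
X_C = 1/(ωC) = 123 Ω
Z = 21.8 − j123 Ω
|Z| = √(21.8² + 123²) = 125 Ω
∠Z = arctan(-123/21.8) = -80.0°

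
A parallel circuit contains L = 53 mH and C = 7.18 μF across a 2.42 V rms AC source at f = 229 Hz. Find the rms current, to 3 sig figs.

6.73 mA

ω = 2πf = 1439 rad/s
X_L = ωL = 76.3 Ω
X_C = 1/(ωC) = 96.8 Ω
Parallel: admittances add. Y = 1/(jωL) + jωC
Y = (0 − j0.00278) S
|Y| = 0.00278 S → |Z| = 1/|Y| = 359 Ω, ∠Z = −∠Y = 90.0°
I = V/|Z| = 2.42/359 = 6.73 mA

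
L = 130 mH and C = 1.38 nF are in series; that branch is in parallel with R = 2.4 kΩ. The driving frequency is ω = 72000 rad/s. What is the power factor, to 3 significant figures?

0.282

X_L = ωL = 9360 Ω
X_C = 1/(ωC) = 10100 Ω
Branch 1: Z₁ = R = 2400 Ω
Branch 2 (series LC): Z₂ = j(X_L − X_C) = −j704 Ω
Parallel: Z = Z₁Z₂/(Z₁+Z₂), |Z| = 676 Ω, ∠Z = -73.6°
cos φ = cos(-73.6°) = 0.282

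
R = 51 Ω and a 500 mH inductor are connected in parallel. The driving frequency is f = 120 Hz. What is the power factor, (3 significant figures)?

0.991

ω = 2πf = 754.0 rad/s
X_L = ωL = 377 Ω
Parallel: admittances add. Y = 1/R + 1/(jωL)
Y = (0.0196 − j0.00265) S
|Y| = 0.0198 S → |Z| = 1/|Y| = 50.5 Ω, ∠Z = −∠Y = 7.70°
cos φ = cos(7.70°) = 0.991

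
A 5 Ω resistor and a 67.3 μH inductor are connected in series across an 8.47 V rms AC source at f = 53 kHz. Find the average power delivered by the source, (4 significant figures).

680.3 mW

ω = 2πf = 333000 rad/s
X_L = ωL = 22.41 Ω
Z = 5.000 + j22.41 Ω
|Z| = √(5.000² + 22.41²) = 22.96 Ω
∠Z = arctan(22.41/5.000) = 77.42°
I = V/|Z| = 368.9 mA
P = VI cos φ = 8.47 × 0.3689 × cos(77.42°) = 680.3 mW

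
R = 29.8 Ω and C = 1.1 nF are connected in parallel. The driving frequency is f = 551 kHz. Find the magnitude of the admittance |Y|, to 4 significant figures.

ω = 2πf = 3.462e+06 rad/s
X_C = 1/(ωC) = 262.6 Ω
Parallel: admittances add. Y = 1/R + jωC
Y = (0.03356 + j0.003808) S
|Y| = 0.03377 S → |Z| = 1/|Y| = 29.61 Ω, ∠Z = −∠Y = -6.475°

33.77 mS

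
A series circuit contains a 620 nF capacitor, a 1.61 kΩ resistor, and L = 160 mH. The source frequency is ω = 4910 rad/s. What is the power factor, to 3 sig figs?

0.962

X_L = ωL = 786 Ω
X_C = 1/(ωC) = 328 Ω
Net reactance X = X_L − X_C = 457 Ω
Z = 1610 + j457 Ω
|Z| = √(1610² + 457²) = 1670 Ω
∠Z = arctan(457/1610) = 15.9°
cos φ = cos(15.9°) = 0.962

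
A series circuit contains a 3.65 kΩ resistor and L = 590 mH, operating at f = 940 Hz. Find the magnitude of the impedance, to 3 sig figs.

5050 Ω

ω = 2πf = 5906 rad/s
X_L = ωL = 3480 Ω
Z = 3650 + j3480 Ω
|Z| = √(3650² + 3480²) = 5050 Ω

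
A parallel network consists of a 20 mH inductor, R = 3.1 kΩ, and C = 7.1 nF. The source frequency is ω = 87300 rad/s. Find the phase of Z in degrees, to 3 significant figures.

X_L = ωL = 1750 Ω
X_C = 1/(ωC) = 1610 Ω
Parallel: admittances add. Y = 1/R + 1/(jωL) + jωC
Y = (0.000323 + j4.71e-05) S
|Y| = 0.000326 S → |Z| = 1/|Y| = 3070 Ω, ∠Z = −∠Y = -8.31°

-8.31°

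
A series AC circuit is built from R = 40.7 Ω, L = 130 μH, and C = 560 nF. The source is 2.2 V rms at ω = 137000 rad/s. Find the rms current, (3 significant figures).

53.7 mA

X_L = ωL = 17.8 Ω
X_C = 1/(ωC) = 13.0 Ω
Net reactance X = X_L − X_C = 4.78 Ω
Z = 40.7 + j4.78 Ω
|Z| = √(40.7² + 4.78²) = 41.0 Ω
I = V/|Z| = 2.2/41.0 = 53.7 mA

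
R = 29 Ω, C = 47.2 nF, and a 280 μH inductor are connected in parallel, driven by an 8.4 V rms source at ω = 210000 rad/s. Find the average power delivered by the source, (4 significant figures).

X_L = ωL = 58.80 Ω
X_C = 1/(ωC) = 100.9 Ω
Parallel: admittances add. Y = 1/R + 1/(jωL) + jωC
Y = (0.03448 − j0.007095) S
|Y| = 0.03521 S → |Z| = 1/|Y| = 28.41 Ω, ∠Z = −∠Y = 11.63°
I = V/|Z| = 295.7 mA
P = VI cos φ = 8.4 × 0.2957 × cos(11.63°) = 2.433 W

2.433 W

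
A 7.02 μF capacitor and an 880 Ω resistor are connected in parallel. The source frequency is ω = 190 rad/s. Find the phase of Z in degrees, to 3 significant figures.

-49.6°

X_C = 1/(ωC) = 750 Ω
Parallel: admittances add. Y = 1/R + jωC
Y = (0.00114 + j0.00133) S
|Y| = 0.00175 S → |Z| = 1/|Y| = 571 Ω, ∠Z = −∠Y = -49.6°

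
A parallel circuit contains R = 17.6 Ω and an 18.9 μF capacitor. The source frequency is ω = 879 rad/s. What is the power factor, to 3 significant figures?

0.960

X_C = 1/(ωC) = 60.2 Ω
Parallel: admittances add. Y = 1/R + jωC
Y = (0.0568 + j0.0166) S
|Y| = 0.0592 S → |Z| = 1/|Y| = 16.9 Ω, ∠Z = −∠Y = -16.3°
cos φ = cos(-16.3°) = 0.960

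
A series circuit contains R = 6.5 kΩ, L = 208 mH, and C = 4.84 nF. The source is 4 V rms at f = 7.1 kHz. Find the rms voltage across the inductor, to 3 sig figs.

ω = 2πf = 44610 rad/s
X_L = ωL = 9280 Ω
X_C = 1/(ωC) = 4630 Ω
Net reactance X = X_L − X_C = 4650 Ω
Z = 6500 + j4650 Ω
|Z| = √(6500² + 4650²) = 7990 Ω
I = V/|Z| = 501 μA
V_L = I·|Z_L| = 0.000501 × 9280 = 4.64 V

4.64 V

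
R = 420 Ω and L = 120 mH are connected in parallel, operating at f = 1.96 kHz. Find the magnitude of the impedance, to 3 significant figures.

404 Ω

ω = 2πf = 12320 rad/s
X_L = ωL = 1480 Ω
Parallel: admittances add. Y = 1/R + 1/(jωL)
Y = (0.00238 − j0.000677) S
|Y| = 0.00248 S → |Z| = 1/|Y| = 404 Ω, ∠Z = −∠Y = 15.9°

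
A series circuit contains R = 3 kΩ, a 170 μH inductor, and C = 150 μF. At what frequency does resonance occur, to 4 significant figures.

996.7 Hz

ω₀ = 1/√(LC) = 1/√(0.00017 × 0.00015) = 6262 rad/s
f₀ = ω₀/(2π) = 996.7 Hz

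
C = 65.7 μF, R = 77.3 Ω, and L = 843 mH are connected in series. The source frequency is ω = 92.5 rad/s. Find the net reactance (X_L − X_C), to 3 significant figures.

-86.6 Ω

X_L = ωL = 78.0 Ω
X_C = 1/(ωC) = 165 Ω
X = 78.0 − 165 = -86.6 Ω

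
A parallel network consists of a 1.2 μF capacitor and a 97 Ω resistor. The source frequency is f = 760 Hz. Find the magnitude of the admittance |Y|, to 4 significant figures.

ω = 2πf = 4775 rad/s
X_C = 1/(ωC) = 174.5 Ω
Parallel: admittances add. Y = 1/R + jωC
Y = (0.01031 + j0.005730) S
|Y| = 0.01179 S → |Z| = 1/|Y| = 84.78 Ω, ∠Z = −∠Y = -29.07°

11.79 mS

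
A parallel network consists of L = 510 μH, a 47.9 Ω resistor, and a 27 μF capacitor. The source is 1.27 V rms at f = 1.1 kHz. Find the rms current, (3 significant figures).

126 mA

ω = 2πf = 6912 rad/s
X_L = ωL = 3.52 Ω
X_C = 1/(ωC) = 5.36 Ω
Parallel: admittances add. Y = 1/R + 1/(jωL) + jωC
Y = (0.0209 − j0.0971) S
|Y| = 0.0993 S → |Z| = 1/|Y| = 10.1 Ω, ∠Z = −∠Y = 77.9°
I = V/|Z| = 1.27/10.1 = 126 mA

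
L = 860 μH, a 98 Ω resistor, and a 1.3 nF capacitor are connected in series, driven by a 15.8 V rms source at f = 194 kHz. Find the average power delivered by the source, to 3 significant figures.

ω = 2πf = 1.219e+06 rad/s
X_L = ωL = 1050 Ω
X_C = 1/(ωC) = 631 Ω
Net reactance X = X_L − X_C = 417 Ω
Z = 98.0 + j417 Ω
|Z| = √(98.0² + 417²) = 429 Ω
∠Z = arctan(417/98.0) = 76.8°
I = V/|Z| = 36.9 mA
P = VI cos φ = 15.8 × 0.0369 × cos(76.8°) = 133 mW

133 mW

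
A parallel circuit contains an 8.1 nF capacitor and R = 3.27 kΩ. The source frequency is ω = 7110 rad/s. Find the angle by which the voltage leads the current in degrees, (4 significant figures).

-10.67°

X_C = 1/(ωC) = 17360 Ω
Parallel: admittances add. Y = 1/R + jωC
Y = (0.0003058 + j5.759e-05) S
|Y| = 0.0003112 S → |Z| = 1/|Y| = 3214 Ω, ∠Z = −∠Y = -10.67°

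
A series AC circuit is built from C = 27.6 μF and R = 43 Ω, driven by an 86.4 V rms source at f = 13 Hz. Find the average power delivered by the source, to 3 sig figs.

1.62 W

ω = 2πf = 81.68 rad/s
X_C = 1/(ωC) = 444 Ω
Z = 43.0 − j444 Ω
|Z| = √(43.0² + 444²) = 446 Ω
∠Z = arctan(-444/43.0) = -84.5°
I = V/|Z| = 194 mA
P = VI cos φ = 86.4 × 0.194 × cos(-84.5°) = 1.62 W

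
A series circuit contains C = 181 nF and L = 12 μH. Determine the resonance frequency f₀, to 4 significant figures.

108.0 kHz

ω₀ = 1/√(LC) = 1/√(1.2e-05 × 1.81e-07) = 678500 rad/s
f₀ = ω₀/(2π) = 108.0 kHz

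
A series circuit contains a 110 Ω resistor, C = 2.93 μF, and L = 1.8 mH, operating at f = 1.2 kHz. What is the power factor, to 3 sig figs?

0.961

ω = 2πf = 7540 rad/s
X_L = ωL = 13.6 Ω
X_C = 1/(ωC) = 45.3 Ω
Net reactance X = X_L − X_C = -31.7 Ω
Z = 110 − j31.7 Ω
|Z| = √(110² + 31.7²) = 114 Ω
∠Z = arctan(-31.7/110) = -16.1°
cos φ = cos(-16.1°) = 0.961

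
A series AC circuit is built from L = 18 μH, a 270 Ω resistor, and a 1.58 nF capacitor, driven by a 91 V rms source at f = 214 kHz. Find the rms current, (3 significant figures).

ω = 2πf = 1.345e+06 rad/s
X_L = ωL = 24.2 Ω
X_C = 1/(ωC) = 471 Ω
Net reactance X = X_L − X_C = -447 Ω
Z = 270 − j447 Ω
|Z| = √(270² + 447²) = 522 Ω
I = V/|Z| = 91/522 = 174 mA

174 mA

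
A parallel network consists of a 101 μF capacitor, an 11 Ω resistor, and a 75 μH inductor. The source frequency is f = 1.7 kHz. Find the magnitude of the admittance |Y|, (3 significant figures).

ω = 2πf = 10680 rad/s
X_L = ωL = 0.801 Ω
X_C = 1/(ωC) = 0.927 Ω
Parallel: admittances add. Y = 1/R + 1/(jωL) + jωC
Y = (0.0909 − j0.169) S
|Y| = 0.192 S → |Z| = 1/|Y| = 5.20 Ω, ∠Z = −∠Y = 61.8°

192 mS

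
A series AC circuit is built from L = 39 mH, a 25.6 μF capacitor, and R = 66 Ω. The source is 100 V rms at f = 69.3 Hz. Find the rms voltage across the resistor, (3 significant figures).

67.2 V

ω = 2πf = 435.4 rad/s
X_L = ωL = 17.0 Ω
X_C = 1/(ωC) = 89.7 Ω
Net reactance X = X_L − X_C = -72.7 Ω
Z = 66.0 − j72.7 Ω
|Z| = √(66.0² + 72.7²) = 98.2 Ω
I = V/|Z| = 1.02 A
V_R = I·|Z_R| = 1.02 × 66.0 = 67.2 V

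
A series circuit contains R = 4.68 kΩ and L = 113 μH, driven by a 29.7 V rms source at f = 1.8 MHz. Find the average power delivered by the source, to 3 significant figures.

175 mW

ω = 2πf = 1.131e+07 rad/s
X_L = ωL = 1280 Ω
Z = 4680 + j1280 Ω
|Z| = √(4680² + 1280²) = 4850 Ω
∠Z = arctan(1280/4680) = 15.3°
I = V/|Z| = 6.12 mA
P = VI cos φ = 29.7 × 0.00612 × cos(15.3°) = 175 mW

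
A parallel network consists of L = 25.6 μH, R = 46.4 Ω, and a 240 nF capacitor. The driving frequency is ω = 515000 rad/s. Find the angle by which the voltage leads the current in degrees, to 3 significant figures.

-65.7°

X_L = ωL = 13.2 Ω
X_C = 1/(ωC) = 8.09 Ω
Parallel: admittances add. Y = 1/R + 1/(jωL) + jωC
Y = (0.0216 + j0.0478) S
|Y| = 0.0524 S → |Z| = 1/|Y| = 19.1 Ω, ∠Z = −∠Y = -65.7°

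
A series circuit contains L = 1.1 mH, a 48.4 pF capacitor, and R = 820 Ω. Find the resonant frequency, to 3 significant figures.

690 kHz

ω₀ = 1/√(LC) = 1/√(0.0011 × 4.84e-11) = 4.334e+06 rad/s
f₀ = ω₀/(2π) = 690 kHz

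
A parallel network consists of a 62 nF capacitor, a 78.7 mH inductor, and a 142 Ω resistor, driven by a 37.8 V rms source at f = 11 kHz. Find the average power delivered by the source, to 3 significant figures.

ω = 2πf = 69120 rad/s
X_L = ωL = 5440 Ω
X_C = 1/(ωC) = 233 Ω
Parallel: admittances add. Y = 1/R + 1/(jωL) + jωC
Y = (0.00704 + j0.00410) S
|Y| = 0.00815 S → |Z| = 1/|Y| = 123 Ω, ∠Z = −∠Y = -30.2°
I = V/|Z| = 308 mA
P = VI cos φ = 37.8 × 0.308 × cos(-30.2°) = 10.1 W

10.1 W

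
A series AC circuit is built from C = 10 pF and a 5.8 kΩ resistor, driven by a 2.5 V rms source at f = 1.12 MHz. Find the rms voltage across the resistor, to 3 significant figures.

0.945 V

ω = 2πf = 7.037e+06 rad/s
X_C = 1/(ωC) = 14200 Ω
Z = 5800 − j14200 Ω
|Z| = √(5800² + 14200²) = 15300 Ω
I = V/|Z| = 163 μA
V_R = I·|Z_R| = 0.000163 × 5800 = 0.945 V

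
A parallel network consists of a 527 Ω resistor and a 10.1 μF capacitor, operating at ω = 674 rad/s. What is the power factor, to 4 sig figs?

0.2685

X_C = 1/(ωC) = 146.9 Ω
Parallel: admittances add. Y = 1/R + jωC
Y = (0.001898 + j0.006807) S
|Y| = 0.007067 S → |Z| = 1/|Y| = 141.5 Ω, ∠Z = −∠Y = -74.42°
cos φ = cos(-74.42°) = 0.2685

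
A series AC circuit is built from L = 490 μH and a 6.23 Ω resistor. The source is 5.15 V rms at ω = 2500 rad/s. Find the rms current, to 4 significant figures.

X_L = ωL = 1.225 Ω
Z = 6.230 + j1.225 Ω
|Z| = √(6.230² + 1.225²) = 6.349 Ω
I = V/|Z| = 5.15/6.349 = 811.1 mA

811.1 mA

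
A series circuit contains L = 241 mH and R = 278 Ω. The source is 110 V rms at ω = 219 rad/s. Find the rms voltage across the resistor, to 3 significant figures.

108 V

X_L = ωL = 52.8 Ω
Z = 278 + j52.8 Ω
|Z| = √(278² + 52.8²) = 283 Ω
I = V/|Z| = 389 mA
V_R = I·|Z_R| = 0.389 × 278 = 108 V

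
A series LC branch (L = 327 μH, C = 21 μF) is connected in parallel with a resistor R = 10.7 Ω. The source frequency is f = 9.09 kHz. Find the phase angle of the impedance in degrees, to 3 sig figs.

ω = 2πf = 57110 rad/s
X_L = ωL = 18.7 Ω
X_C = 1/(ωC) = 0.834 Ω
Branch 1: Z₁ = R = 10.7 Ω
Branch 2 (series LC): Z₂ = j(X_L − X_C) = j17.8 Ω
Parallel: Z = Z₁Z₂/(Z₁+Z₂), |Z| = 9.18 Ω, ∠Z = 31.0°

31.0°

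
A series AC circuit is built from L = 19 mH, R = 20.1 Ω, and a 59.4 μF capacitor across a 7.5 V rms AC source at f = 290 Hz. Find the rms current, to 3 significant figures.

ω = 2πf = 1822 rad/s
X_L = ωL = 34.6 Ω
X_C = 1/(ωC) = 9.24 Ω
Net reactance X = X_L − X_C = 25.4 Ω
Z = 20.1 + j25.4 Ω
|Z| = √(20.1² + 25.4²) = 32.4 Ω
I = V/|Z| = 7.5/32.4 = 232 mA

232 mA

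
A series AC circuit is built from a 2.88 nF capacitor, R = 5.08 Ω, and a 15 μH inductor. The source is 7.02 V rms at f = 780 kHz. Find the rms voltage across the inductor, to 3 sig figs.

90.0 V

ω = 2πf = 4.901e+06 rad/s
X_L = ωL = 73.5 Ω
X_C = 1/(ωC) = 70.8 Ω
Net reactance X = X_L − X_C = 2.66 Ω
Z = 5.08 + j2.66 Ω
|Z| = √(5.08² + 2.66²) = 5.74 Ω
I = V/|Z| = 1.22 A
V_L = I·|Z_L| = 1.22 × 73.5 = 90.0 V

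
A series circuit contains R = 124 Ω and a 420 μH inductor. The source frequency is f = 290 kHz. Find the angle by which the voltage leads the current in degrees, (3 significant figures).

80.8°

ω = 2πf = 1.822e+06 rad/s
X_L = ωL = 765 Ω
Z = 124 + j765 Ω
|Z| = √(124² + 765²) = 775 Ω
∠Z = arctan(765/124) = 80.8°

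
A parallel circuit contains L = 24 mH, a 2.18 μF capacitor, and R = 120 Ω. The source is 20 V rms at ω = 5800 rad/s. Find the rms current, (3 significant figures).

199 mA

X_L = ωL = 139 Ω
X_C = 1/(ωC) = 79.1 Ω
Parallel: admittances add. Y = 1/R + 1/(jωL) + jωC
Y = (0.00833 + j0.00546) S
|Y| = 0.00996 S → |Z| = 1/|Y| = 100 Ω, ∠Z = −∠Y = -33.2°
I = V/|Z| = 20/100 = 199 mA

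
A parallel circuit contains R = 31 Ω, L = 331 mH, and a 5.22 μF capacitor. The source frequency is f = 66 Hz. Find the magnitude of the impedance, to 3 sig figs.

ω = 2πf = 414.7 rad/s
X_L = ωL = 137 Ω
X_C = 1/(ωC) = 462 Ω
Parallel: admittances add. Y = 1/R + 1/(jωL) + jωC
Y = (0.0323 − j0.00512) S
|Y| = 0.0327 S → |Z| = 1/|Y| = 30.6 Ω, ∠Z = −∠Y = 9.02°

30.6 Ω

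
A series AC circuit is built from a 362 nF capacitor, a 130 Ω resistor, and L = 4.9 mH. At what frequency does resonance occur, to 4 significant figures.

ω₀ = 1/√(LC) = 1/√(0.0049 × 3.62e-07) = 23740 rad/s
f₀ = ω₀/(2π) = 3.779 kHz

3.779 kHz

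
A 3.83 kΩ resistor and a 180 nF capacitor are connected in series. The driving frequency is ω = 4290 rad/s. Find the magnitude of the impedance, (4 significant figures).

4043 Ω

X_C = 1/(ωC) = 1295 Ω
Z = 3830 − j1295 Ω
|Z| = √(3830² + 1295²) = 4043 Ω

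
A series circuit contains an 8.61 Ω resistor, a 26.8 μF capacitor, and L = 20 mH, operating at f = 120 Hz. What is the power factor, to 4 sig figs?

0.2427

ω = 2πf = 754.0 rad/s
X_L = ωL = 15.08 Ω
X_C = 1/(ωC) = 49.49 Ω
Net reactance X = X_L − X_C = -34.41 Ω
Z = 8.610 − j34.41 Ω
|Z| = √(8.610² + 34.41²) = 35.47 Ω
∠Z = arctan(-34.41/8.610) = -75.95°
cos φ = cos(-75.95°) = 0.2427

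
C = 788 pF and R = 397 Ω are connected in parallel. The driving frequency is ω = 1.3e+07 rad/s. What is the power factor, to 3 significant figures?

X_C = 1/(ωC) = 97.6 Ω
Parallel: admittances add. Y = 1/R + jωC
Y = (0.00252 + j0.0102) S
|Y| = 0.0105 S → |Z| = 1/|Y| = 94.8 Ω, ∠Z = −∠Y = -76.2°
cos φ = cos(-76.2°) = 0.239

0.239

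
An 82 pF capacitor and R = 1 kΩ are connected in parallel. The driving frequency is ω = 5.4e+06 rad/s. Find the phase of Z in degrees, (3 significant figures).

-23.9°

X_C = 1/(ωC) = 2260 Ω
Parallel: admittances add. Y = 1/R + jωC
Y = (0.00100 + j0.000443) S
|Y| = 0.00109 S → |Z| = 1/|Y| = 914 Ω, ∠Z = −∠Y = -23.9°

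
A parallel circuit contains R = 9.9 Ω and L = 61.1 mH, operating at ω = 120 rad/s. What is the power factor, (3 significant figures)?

X_L = ωL = 7.33 Ω
Parallel: admittances add. Y = 1/R + 1/(jωL)
Y = (0.101 − j0.136) S
|Y| = 0.170 S → |Z| = 1/|Y| = 5.89 Ω, ∠Z = −∠Y = 53.5°
cos φ = cos(53.5°) = 0.595

0.595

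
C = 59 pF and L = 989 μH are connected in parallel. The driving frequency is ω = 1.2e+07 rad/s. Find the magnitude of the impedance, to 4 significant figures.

X_L = ωL = 11870 Ω
X_C = 1/(ωC) = 1412 Ω
Parallel: admittances add. Y = 1/(jωL) + jωC
Y = (0 + j0.0006237) S
|Y| = 0.0006237 S → |Z| = 1/|Y| = 1603 Ω, ∠Z = −∠Y = -90.00°

1603 Ω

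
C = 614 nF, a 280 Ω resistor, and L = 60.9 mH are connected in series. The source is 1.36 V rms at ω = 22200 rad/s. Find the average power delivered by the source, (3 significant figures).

302 μW

X_L = ωL = 1350 Ω
X_C = 1/(ωC) = 73.4 Ω
Net reactance X = X_L − X_C = 1280 Ω
Z = 280 + j1280 Ω
|Z| = √(280² + 1280²) = 1310 Ω
∠Z = arctan(1280/280) = 77.6°
I = V/|Z| = 1.04 mA
P = VI cos φ = 1.36 × 0.00104 × cos(77.6°) = 302 μW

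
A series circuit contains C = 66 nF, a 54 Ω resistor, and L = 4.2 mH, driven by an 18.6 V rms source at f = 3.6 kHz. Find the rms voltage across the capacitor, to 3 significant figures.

ω = 2πf = 22620 rad/s
X_L = ωL = 95.0 Ω
X_C = 1/(ωC) = 670 Ω
Net reactance X = X_L − X_C = -575 Ω
Z = 54.0 − j575 Ω
|Z| = √(54.0² + 575²) = 577 Ω
I = V/|Z| = 32.2 mA
V_C = I·|Z_C| = 0.0322 × 670 = 21.6 V

21.6 V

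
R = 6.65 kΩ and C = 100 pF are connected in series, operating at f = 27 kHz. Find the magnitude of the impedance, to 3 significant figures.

59300 Ω

ω = 2πf = 169600 rad/s
X_C = 1/(ωC) = 58900 Ω
Z = 6650 − j58900 Ω
|Z| = √(6650² + 58900²) = 59300 Ω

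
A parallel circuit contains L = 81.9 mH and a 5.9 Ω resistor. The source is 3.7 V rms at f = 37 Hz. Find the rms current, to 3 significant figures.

657 mA

ω = 2πf = 232.5 rad/s
X_L = ωL = 19.0 Ω
Parallel: admittances add. Y = 1/R + 1/(jωL)
Y = (0.169 − j0.0525) S
|Y| = 0.177 S → |Z| = 1/|Y| = 5.64 Ω, ∠Z = −∠Y = 17.2°
I = V/|Z| = 3.7/5.64 = 657 mA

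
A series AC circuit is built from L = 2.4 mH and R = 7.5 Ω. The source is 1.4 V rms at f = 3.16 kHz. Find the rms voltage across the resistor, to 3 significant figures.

ω = 2πf = 19850 rad/s
X_L = ωL = 47.7 Ω
Z = 7.50 + j47.7 Ω
|Z| = √(7.50² + 47.7²) = 48.2 Ω
I = V/|Z| = 29.0 mA
V_R = I·|Z_R| = 0.0290 × 7.50 = 0.218 V

0.218 V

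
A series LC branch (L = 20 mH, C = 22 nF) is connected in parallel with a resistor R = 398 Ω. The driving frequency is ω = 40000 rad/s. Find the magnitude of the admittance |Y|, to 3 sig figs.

X_L = ωL = 800 Ω
X_C = 1/(ωC) = 1140 Ω
Branch 1: Z₁ = R = 398 Ω
Branch 2 (series LC): Z₂ = j(X_L − X_C) = −j336 Ω
Parallel: Z = Z₁Z₂/(Z₁+Z₂), |Z| = 257 Ω, ∠Z = -49.8°
|Y| = 1/|Z| = 3.89 mS

3.89 mS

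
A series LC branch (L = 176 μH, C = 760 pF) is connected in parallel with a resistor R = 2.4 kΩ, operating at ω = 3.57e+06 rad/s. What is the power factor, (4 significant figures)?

0.1076

X_L = ωL = 628.3 Ω
X_C = 1/(ωC) = 368.6 Ω
Branch 1: Z₁ = R = 2400 Ω
Branch 2 (series LC): Z₂ = j(X_L − X_C) = j259.8 Ω
Parallel: Z = Z₁Z₂/(Z₁+Z₂), |Z| = 258.2 Ω, ∠Z = 83.82°
cos φ = cos(83.82°) = 0.1076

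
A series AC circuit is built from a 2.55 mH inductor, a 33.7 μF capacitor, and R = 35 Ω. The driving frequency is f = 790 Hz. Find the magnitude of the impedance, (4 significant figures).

ω = 2πf = 4964 rad/s
X_L = ωL = 12.66 Ω
X_C = 1/(ωC) = 5.978 Ω
Net reactance X = X_L − X_C = 6.679 Ω
Z = 35.00 + j6.679 Ω
|Z| = √(35.00² + 6.679²) = 35.63 Ω

35.63 Ω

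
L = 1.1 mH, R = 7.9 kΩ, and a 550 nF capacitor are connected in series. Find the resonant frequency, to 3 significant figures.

ω₀ = 1/√(LC) = 1/√(0.0011 × 5.5e-07) = 40660 rad/s
f₀ = ω₀/(2π) = 6.47 kHz

6.47 kHz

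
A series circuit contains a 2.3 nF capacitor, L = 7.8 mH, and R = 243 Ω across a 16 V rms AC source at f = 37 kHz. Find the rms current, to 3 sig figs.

64.1 mA

ω = 2πf = 232500 rad/s
X_L = ωL = 1810 Ω
X_C = 1/(ωC) = 1870 Ω
Net reactance X = X_L − X_C = -56.9 Ω
Z = 243 − j56.9 Ω
|Z| = √(243² + 56.9²) = 250 Ω
I = V/|Z| = 16/250 = 64.1 mA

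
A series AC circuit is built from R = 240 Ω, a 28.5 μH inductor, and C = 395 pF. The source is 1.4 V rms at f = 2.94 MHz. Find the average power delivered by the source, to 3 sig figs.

ω = 2πf = 1.847e+07 rad/s
X_L = ωL = 526 Ω
X_C = 1/(ωC) = 137 Ω
Net reactance X = X_L − X_C = 389 Ω
Z = 240 + j389 Ω
|Z| = √(240² + 389²) = 457 Ω
∠Z = arctan(389/240) = 58.4°
I = V/|Z| = 3.06 mA
P = VI cos φ = 1.4 × 0.00306 × cos(58.4°) = 2.25 mW

2.25 mW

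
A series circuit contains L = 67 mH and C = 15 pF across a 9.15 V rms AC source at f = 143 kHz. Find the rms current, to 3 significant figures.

ω = 2πf = 898500 rad/s
X_L = ωL = 60200 Ω
X_C = 1/(ωC) = 74200 Ω
Net reactance X = X_L − X_C = -14000 Ω
Z = − j14000 Ω
|Z| = √(0² + 14000²) = 14000 Ω
I = V/|Z| = 9.15/14000 = 654 μA

654 μA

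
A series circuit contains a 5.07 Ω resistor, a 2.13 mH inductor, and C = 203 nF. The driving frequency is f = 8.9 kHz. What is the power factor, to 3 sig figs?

0.161

ω = 2πf = 55920 rad/s
X_L = ωL = 119 Ω
X_C = 1/(ωC) = 88.1 Ω
Net reactance X = X_L − X_C = 31.0 Ω
Z = 5.07 + j31.0 Ω
|Z| = √(5.07² + 31.0²) = 31.4 Ω
∠Z = arctan(31.0/5.07) = 80.7°
cos φ = cos(80.7°) = 0.161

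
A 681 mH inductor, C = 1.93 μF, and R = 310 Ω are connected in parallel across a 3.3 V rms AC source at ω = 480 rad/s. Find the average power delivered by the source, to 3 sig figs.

X_L = ωL = 327 Ω
X_C = 1/(ωC) = 1080 Ω
Parallel: admittances add. Y = 1/R + 1/(jωL) + jωC
Y = (0.00323 − j0.00213) S
|Y| = 0.00387 S → |Z| = 1/|Y| = 259 Ω, ∠Z = −∠Y = 33.5°
I = V/|Z| = 12.8 mA
P = VI cos φ = 3.3 × 0.0128 × cos(33.5°) = 35.1 mW

35.1 mW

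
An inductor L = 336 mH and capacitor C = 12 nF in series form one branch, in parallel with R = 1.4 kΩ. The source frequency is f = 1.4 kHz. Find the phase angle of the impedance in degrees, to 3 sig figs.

ω = 2πf = 8796 rad/s
X_L = ωL = 2960 Ω
X_C = 1/(ωC) = 9470 Ω
Branch 1: Z₁ = R = 1400 Ω
Branch 2 (series LC): Z₂ = j(X_L − X_C) = −j6520 Ω
Parallel: Z = Z₁Z₂/(Z₁+Z₂), |Z| = 1370 Ω, ∠Z = -12.1°

-12.1°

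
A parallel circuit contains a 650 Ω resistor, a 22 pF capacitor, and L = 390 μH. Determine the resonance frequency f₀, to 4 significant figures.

1.718 MHz

ω₀ = 1/√(LC) = 1/√(0.00039 × 2.2e-11) = 1.08e+07 rad/s
f₀ = ω₀/(2π) = 1.718 MHz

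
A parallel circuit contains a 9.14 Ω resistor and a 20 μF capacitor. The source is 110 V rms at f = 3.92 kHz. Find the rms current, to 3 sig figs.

55.5 A

ω = 2πf = 24630 rad/s
X_C = 1/(ωC) = 2.03 Ω
Parallel: admittances add. Y = 1/R + jωC
Y = (0.109 + j0.493) S
|Y| = 0.505 S → |Z| = 1/|Y| = 1.98 Ω, ∠Z = −∠Y = -77.5°
I = V/|Z| = 110/1.98 = 55.5 A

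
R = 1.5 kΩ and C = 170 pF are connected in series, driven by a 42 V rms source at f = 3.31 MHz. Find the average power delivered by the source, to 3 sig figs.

ω = 2πf = 2.08e+07 rad/s
X_C = 1/(ωC) = 283 Ω
Z = 1500 − j283 Ω
|Z| = √(1500² + 283²) = 1530 Ω
∠Z = arctan(-283/1500) = -10.7°
I = V/|Z| = 27.5 mA
P = VI cos φ = 42 × 0.0275 × cos(-10.7°) = 1.14 W

1.14 W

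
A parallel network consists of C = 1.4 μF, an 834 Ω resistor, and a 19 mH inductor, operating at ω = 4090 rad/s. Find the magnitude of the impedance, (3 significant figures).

138 Ω

X_L = ωL = 77.7 Ω
X_C = 1/(ωC) = 175 Ω
Parallel: admittances add. Y = 1/R + 1/(jωL) + jωC
Y = (0.00120 − j0.00714) S
|Y| = 0.00724 S → |Z| = 1/|Y| = 138 Ω, ∠Z = −∠Y = 80.5°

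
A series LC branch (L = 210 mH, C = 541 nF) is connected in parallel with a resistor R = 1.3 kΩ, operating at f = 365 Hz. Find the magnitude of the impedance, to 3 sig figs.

ω = 2πf = 2293 rad/s
X_L = ωL = 482 Ω
X_C = 1/(ωC) = 806 Ω
Branch 1: Z₁ = R = 1300 Ω
Branch 2 (series LC): Z₂ = j(X_L − X_C) = −j324 Ω
Parallel: Z = Z₁Z₂/(Z₁+Z₂), |Z| = 315 Ω, ∠Z = -76.0°

315 Ω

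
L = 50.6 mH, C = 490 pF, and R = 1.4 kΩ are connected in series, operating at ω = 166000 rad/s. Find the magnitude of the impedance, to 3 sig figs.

4140 Ω

X_L = ωL = 8400 Ω
X_C = 1/(ωC) = 12300 Ω
Net reactance X = X_L − X_C = -3890 Ω
Z = 1400 − j3890 Ω
|Z| = √(1400² + 3890²) = 4140 Ω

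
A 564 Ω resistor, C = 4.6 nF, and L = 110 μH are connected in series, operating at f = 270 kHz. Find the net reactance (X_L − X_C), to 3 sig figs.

58.5 Ω

ω = 2πf = 1.696e+06 rad/s
X_L = ωL = 187 Ω
X_C = 1/(ωC) = 128 Ω
X = 187 − 128 = 58.5 Ω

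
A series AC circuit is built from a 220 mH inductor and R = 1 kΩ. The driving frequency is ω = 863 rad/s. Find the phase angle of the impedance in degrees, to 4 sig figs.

X_L = ωL = 189.9 Ω
Z = 1000 + j189.9 Ω
|Z| = √(1000² + 189.9²) = 1018 Ω
∠Z = arctan(189.9/1000) = 10.75°

10.75°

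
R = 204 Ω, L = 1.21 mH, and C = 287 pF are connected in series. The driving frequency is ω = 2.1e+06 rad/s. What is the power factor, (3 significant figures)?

0.225

X_L = ωL = 2540 Ω
X_C = 1/(ωC) = 1660 Ω
Net reactance X = X_L − X_C = 882 Ω
Z = 204 + j882 Ω
|Z| = √(204² + 882²) = 905 Ω
∠Z = arctan(882/204) = 77.0°
cos φ = cos(77.0°) = 0.225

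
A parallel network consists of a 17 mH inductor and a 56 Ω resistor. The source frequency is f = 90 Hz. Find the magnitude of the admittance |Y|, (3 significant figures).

ω = 2πf = 565.5 rad/s
X_L = ωL = 9.61 Ω
Parallel: admittances add. Y = 1/R + 1/(jωL)
Y = (0.0179 − j0.104) S
|Y| = 0.106 S → |Z| = 1/|Y| = 9.47 Ω, ∠Z = −∠Y = 80.3°

106 mS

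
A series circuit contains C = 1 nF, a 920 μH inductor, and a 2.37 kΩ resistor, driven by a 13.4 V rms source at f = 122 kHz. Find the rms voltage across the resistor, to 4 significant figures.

ω = 2πf = 766500 rad/s
X_L = ωL = 705.2 Ω
X_C = 1/(ωC) = 1305 Ω
Net reactance X = X_L − X_C = -599.3 Ω
Z = 2370 − j599.3 Ω
|Z| = √(2370² + 599.3²) = 2445 Ω
I = V/|Z| = 5.481 mA
V_R = I·|Z_R| = 0.005481 × 2370 = 12.99 V

12.99 V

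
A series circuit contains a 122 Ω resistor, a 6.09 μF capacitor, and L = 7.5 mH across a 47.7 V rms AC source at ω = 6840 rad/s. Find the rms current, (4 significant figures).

X_L = ωL = 51.30 Ω
X_C = 1/(ωC) = 24.01 Ω
Net reactance X = X_L − X_C = 27.29 Ω
Z = 122.0 + j27.29 Ω
|Z| = √(122.0² + 27.29²) = 125.0 Ω
I = V/|Z| = 47.7/125.0 = 381.6 mA

381.6 mA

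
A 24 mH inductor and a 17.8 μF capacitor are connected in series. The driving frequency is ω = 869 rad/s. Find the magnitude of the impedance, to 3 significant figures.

43.8 Ω

X_L = ωL = 20.9 Ω
X_C = 1/(ωC) = 64.6 Ω
Net reactance X = X_L − X_C = -43.8 Ω
Z = − j43.8 Ω
|Z| = √(0² + 43.8²) = 43.8 Ω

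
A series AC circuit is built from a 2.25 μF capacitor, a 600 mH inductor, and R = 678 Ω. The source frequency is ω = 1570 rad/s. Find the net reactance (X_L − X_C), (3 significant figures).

659 Ω

X_L = ωL = 942 Ω
X_C = 1/(ωC) = 283 Ω
X = 942 − 283 = 659 Ω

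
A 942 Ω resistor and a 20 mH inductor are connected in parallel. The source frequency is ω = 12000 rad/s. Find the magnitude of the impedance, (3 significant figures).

X_L = ωL = 240 Ω
Parallel: admittances add. Y = 1/R + 1/(jωL)
Y = (0.00106 − j0.00417) S
|Y| = 0.00430 S → |Z| = 1/|Y| = 233 Ω, ∠Z = −∠Y = 75.7°

233 Ω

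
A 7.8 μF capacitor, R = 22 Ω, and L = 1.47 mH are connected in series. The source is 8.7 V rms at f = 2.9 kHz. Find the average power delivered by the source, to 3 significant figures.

ω = 2πf = 18220 rad/s
X_L = ωL = 26.8 Ω
X_C = 1/(ωC) = 7.04 Ω
Net reactance X = X_L − X_C = 19.7 Ω
Z = 22.0 + j19.7 Ω
|Z| = √(22.0² + 19.7²) = 29.6 Ω
∠Z = arctan(19.7/22.0) = 41.9°
I = V/|Z| = 294 mA
P = VI cos φ = 8.7 × 0.294 × cos(41.9°) = 1.91 W

1.91 W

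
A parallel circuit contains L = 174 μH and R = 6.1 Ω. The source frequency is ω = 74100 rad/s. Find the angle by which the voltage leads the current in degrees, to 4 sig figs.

X_L = ωL = 12.89 Ω
Parallel: admittances add. Y = 1/R + 1/(jωL)
Y = (0.1639 − j0.07756) S
|Y| = 0.1814 S → |Z| = 1/|Y| = 5.514 Ω, ∠Z = −∠Y = 25.32°

25.32°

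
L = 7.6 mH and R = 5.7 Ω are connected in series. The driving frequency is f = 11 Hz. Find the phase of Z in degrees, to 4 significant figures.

5.265°

ω = 2πf = 69.12 rad/s
X_L = ωL = 0.5253 Ω
Z = 5.700 + j0.5253 Ω
|Z| = √(5.700² + 0.5253²) = 5.724 Ω
∠Z = arctan(0.5253/5.700) = 5.265°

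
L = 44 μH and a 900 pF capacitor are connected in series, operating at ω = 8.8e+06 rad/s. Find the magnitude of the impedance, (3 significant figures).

X_L = ωL = 387 Ω
X_C = 1/(ωC) = 126 Ω
Net reactance X = X_L − X_C = 261 Ω
Z = j261 Ω
|Z| = √(0² + 261²) = 261 Ω

261 Ω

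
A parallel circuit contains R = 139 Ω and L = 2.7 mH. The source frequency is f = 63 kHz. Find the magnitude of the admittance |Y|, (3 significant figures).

7.25 mS

ω = 2πf = 395800 rad/s
X_L = ωL = 1070 Ω
Parallel: admittances add. Y = 1/R + 1/(jωL)
Y = (0.00719 − j0.000936) S
|Y| = 0.00725 S → |Z| = 1/|Y| = 138 Ω, ∠Z = −∠Y = 7.41°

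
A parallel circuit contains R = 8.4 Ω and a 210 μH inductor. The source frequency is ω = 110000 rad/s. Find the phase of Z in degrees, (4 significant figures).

19.98°

X_L = ωL = 23.10 Ω
Parallel: admittances add. Y = 1/R + 1/(jωL)
Y = (0.1190 − j0.04329) S
|Y| = 0.1267 S → |Z| = 1/|Y| = 7.894 Ω, ∠Z = −∠Y = 19.98°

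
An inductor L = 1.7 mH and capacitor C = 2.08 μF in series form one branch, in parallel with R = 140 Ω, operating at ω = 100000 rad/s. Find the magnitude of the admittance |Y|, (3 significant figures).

X_L = ωL = 170 Ω
X_C = 1/(ωC) = 4.81 Ω
Branch 1: Z₁ = R = 140 Ω
Branch 2 (series LC): Z₂ = j(X_L − X_C) = j165 Ω
Parallel: Z = Z₁Z₂/(Z₁+Z₂), |Z| = 107 Ω, ∠Z = 40.3°
|Y| = 1/|Z| = 9.36 mS

9.36 mS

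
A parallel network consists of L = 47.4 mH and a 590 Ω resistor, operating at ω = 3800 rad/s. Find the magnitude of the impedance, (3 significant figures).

172 Ω

X_L = ωL = 180 Ω
Parallel: admittances add. Y = 1/R + 1/(jωL)
Y = (0.00169 − j0.00555) S
|Y| = 0.00580 S → |Z| = 1/|Y| = 172 Ω, ∠Z = −∠Y = 73.0°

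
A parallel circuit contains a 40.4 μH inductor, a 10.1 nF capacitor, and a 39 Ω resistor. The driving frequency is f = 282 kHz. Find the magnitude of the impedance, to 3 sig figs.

ω = 2πf = 1.772e+06 rad/s
X_L = ωL = 71.6 Ω
X_C = 1/(ωC) = 55.9 Ω
Parallel: admittances add. Y = 1/R + 1/(jωL) + jωC
Y = (0.0256 + j0.00393) S
|Y| = 0.0259 S → |Z| = 1/|Y| = 38.6 Ω, ∠Z = −∠Y = -8.71°

38.6 Ω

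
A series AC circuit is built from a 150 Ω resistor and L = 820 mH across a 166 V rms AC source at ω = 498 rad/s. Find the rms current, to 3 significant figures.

382 mA

X_L = ωL = 408 Ω
Z = 150 + j408 Ω
|Z| = √(150² + 408²) = 435 Ω
I = V/|Z| = 166/435 = 382 mA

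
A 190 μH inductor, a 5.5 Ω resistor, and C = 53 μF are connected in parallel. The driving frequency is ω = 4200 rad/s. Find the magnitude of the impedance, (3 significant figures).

0.956 Ω

X_L = ωL = 0.798 Ω
X_C = 1/(ωC) = 4.49 Ω
Parallel: admittances add. Y = 1/R + 1/(jωL) + jωC
Y = (0.182 − j1.03) S
|Y| = 1.05 S → |Z| = 1/|Y| = 0.956 Ω, ∠Z = −∠Y = 80.0°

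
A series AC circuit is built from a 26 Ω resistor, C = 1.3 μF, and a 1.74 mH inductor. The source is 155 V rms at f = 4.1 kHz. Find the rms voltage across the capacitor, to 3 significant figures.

ω = 2πf = 25760 rad/s
X_L = ωL = 44.8 Ω
X_C = 1/(ωC) = 29.9 Ω
Net reactance X = X_L − X_C = 15.0 Ω
Z = 26.0 + j15.0 Ω
|Z| = √(26.0² + 15.0²) = 30.0 Ω
I = V/|Z| = 5.17 A
V_C = I·|Z_C| = 5.17 × 29.9 = 154 V

154 V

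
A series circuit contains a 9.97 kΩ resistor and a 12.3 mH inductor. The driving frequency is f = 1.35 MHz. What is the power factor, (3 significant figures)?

ω = 2πf = 8.482e+06 rad/s
X_L = ωL = 104000 Ω
Z = 9970 + j104000 Ω
|Z| = √(9970² + 104000²) = 105000 Ω
∠Z = arctan(104000/9970) = 84.5°
cos φ = cos(84.5°) = 0.0951

0.0951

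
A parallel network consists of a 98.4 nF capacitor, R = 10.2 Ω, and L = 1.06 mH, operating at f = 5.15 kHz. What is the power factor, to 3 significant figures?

0.967

ω = 2πf = 32360 rad/s
X_L = ωL = 34.3 Ω
X_C = 1/(ωC) = 314 Ω
Parallel: admittances add. Y = 1/R + 1/(jωL) + jωC
Y = (0.0980 − j0.0260) S
|Y| = 0.101 S → |Z| = 1/|Y| = 9.86 Ω, ∠Z = −∠Y = 14.8°
cos φ = cos(14.8°) = 0.967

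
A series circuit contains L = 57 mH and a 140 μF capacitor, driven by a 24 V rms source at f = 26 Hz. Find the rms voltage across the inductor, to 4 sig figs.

6.494 V

ω = 2πf = 163.4 rad/s
X_L = ωL = 9.312 Ω
X_C = 1/(ωC) = 43.72 Ω
Net reactance X = X_L − X_C = -34.41 Ω
Z = − j34.41 Ω
|Z| = √(0² + 34.41²) = 34.41 Ω
I = V/|Z| = 697.4 mA
V_L = I·|Z_L| = 0.6974 × 9.312 = 6.494 V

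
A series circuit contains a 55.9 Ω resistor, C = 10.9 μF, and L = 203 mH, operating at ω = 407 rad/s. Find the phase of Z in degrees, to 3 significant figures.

X_L = ωL = 82.6 Ω
X_C = 1/(ωC) = 225 Ω
Net reactance X = X_L − X_C = -143 Ω
Z = 55.9 − j143 Ω
|Z| = √(55.9² + 143²) = 153 Ω
∠Z = arctan(-143/55.9) = -68.6°

-68.6°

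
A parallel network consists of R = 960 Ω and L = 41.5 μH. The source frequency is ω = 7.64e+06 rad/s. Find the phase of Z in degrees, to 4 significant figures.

X_L = ωL = 317.1 Ω
Parallel: admittances add. Y = 1/R + 1/(jωL)
Y = (0.001042 − j0.003154) S
|Y| = 0.003322 S → |Z| = 1/|Y| = 301.1 Ω, ∠Z = −∠Y = 71.72°

71.72°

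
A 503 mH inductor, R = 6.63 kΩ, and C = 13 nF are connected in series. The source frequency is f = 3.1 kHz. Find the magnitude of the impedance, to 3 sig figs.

8840 Ω

ω = 2πf = 19480 rad/s
X_L = ωL = 9800 Ω
X_C = 1/(ωC) = 3950 Ω
Net reactance X = X_L − X_C = 5850 Ω
Z = 6630 + j5850 Ω
|Z| = √(6630² + 5850²) = 8840 Ω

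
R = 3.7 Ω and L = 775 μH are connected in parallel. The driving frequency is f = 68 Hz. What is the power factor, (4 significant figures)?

0.08914

ω = 2πf = 427.3 rad/s
X_L = ωL = 0.3311 Ω
Parallel: admittances add. Y = 1/R + 1/(jωL)
Y = (0.2703 − j3.020) S
|Y| = 3.032 S → |Z| = 1/|Y| = 0.3298 Ω, ∠Z = −∠Y = 84.89°
cos φ = cos(84.89°) = 0.08914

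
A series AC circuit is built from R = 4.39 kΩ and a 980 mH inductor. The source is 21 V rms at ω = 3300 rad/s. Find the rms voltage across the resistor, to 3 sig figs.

16.9 V

X_L = ωL = 3230 Ω
Z = 4390 + j3230 Ω
|Z| = √(4390² + 3230²) = 5450 Ω
I = V/|Z| = 3.85 mA
V_R = I·|Z_R| = 0.00385 × 4390 = 16.9 V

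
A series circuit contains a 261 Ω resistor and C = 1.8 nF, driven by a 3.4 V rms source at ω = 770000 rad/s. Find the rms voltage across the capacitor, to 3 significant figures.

X_C = 1/(ωC) = 722 Ω
Z = 261 − j722 Ω
|Z| = √(261² + 722²) = 767 Ω
I = V/|Z| = 4.43 mA
V_C = I·|Z_C| = 0.00443 × 722 = 3.20 V

3.20 V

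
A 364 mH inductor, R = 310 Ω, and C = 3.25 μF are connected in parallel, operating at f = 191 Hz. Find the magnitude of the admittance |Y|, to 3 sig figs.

ω = 2πf = 1200 rad/s
X_L = ωL = 437 Ω
X_C = 1/(ωC) = 256 Ω
Parallel: admittances add. Y = 1/R + 1/(jωL) + jωC
Y = (0.00323 + j0.00161) S
|Y| = 0.00361 S → |Z| = 1/|Y| = 277 Ω, ∠Z = −∠Y = -26.5°

3.61 mS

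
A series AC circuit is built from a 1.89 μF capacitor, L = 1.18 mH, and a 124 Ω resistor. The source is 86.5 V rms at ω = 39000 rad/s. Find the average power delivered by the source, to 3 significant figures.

56.5 W

X_L = ωL = 46.0 Ω
X_C = 1/(ωC) = 13.6 Ω
Net reactance X = X_L − X_C = 32.5 Ω
Z = 124 + j32.5 Ω
|Z| = √(124² + 32.5²) = 128 Ω
∠Z = arctan(32.5/124) = 14.7°
I = V/|Z| = 675 mA
P = VI cos φ = 86.5 × 0.675 × cos(14.7°) = 56.5 W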